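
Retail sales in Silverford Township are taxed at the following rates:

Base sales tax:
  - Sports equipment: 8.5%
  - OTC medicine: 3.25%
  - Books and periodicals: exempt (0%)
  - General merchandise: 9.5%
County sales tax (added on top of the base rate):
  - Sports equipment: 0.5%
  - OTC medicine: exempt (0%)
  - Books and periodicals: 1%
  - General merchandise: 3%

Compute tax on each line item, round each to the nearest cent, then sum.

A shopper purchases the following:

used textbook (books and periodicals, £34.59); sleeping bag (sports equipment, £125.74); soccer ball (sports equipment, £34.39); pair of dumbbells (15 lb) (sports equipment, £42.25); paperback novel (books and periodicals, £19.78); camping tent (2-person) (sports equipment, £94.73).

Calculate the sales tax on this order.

£27.30

Used textbook £34.59: books and periodicals → 0% + 1% county = 1% → £0.35
Sleeping bag £125.74: sports equipment → 8.5% + 0.5% county = 9% → £11.32
Soccer ball £34.39: sports equipment → 8.5% + 0.5% county = 9% → £3.10
Pair of dumbbells (15 lb) £42.25: sports equipment → 8.5% + 0.5% county = 9% → £3.80
Paperback novel £19.78: books and periodicals → 0% + 1% county = 1% → £0.20
Camping tent (2-person) £94.73: sports equipment → 8.5% + 0.5% county = 9% → £8.53
Total tax = £0.35 + £11.32 + £3.10 + £3.80 + £0.20 + £8.53 = £27.30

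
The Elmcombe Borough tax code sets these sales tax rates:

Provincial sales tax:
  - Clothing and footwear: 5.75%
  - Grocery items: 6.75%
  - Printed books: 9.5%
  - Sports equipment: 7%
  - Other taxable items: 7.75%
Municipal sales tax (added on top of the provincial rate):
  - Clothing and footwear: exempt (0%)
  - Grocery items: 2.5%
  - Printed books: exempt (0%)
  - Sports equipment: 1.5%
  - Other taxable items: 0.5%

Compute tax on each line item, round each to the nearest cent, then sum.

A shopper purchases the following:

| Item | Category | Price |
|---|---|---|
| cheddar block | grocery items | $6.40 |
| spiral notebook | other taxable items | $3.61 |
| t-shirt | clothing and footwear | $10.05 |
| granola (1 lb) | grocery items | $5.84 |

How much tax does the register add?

$2.01

Cheddar block $6.40: grocery items → 6.75% + 2.5% municipal = 9.25% → $0.59
Spiral notebook $3.61: other taxable items → 7.75% + 0.5% municipal = 8.25% → $0.30
T-shirt $10.05: clothing and footwear → 5.75% + 0% municipal = 5.75% → $0.58
Granola (1 lb) $5.84: grocery items → 6.75% + 2.5% municipal = 9.25% → $0.54
Total tax = $0.59 + $0.30 + $0.58 + $0.54 = $2.01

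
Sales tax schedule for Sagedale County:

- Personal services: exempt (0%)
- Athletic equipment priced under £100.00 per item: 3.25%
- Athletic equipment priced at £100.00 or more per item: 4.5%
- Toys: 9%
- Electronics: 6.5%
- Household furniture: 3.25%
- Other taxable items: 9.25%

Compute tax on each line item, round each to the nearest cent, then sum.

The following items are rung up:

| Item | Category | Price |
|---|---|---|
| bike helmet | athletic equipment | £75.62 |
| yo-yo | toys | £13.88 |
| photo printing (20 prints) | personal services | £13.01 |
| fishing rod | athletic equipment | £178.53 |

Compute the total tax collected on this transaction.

£11.74

Bike helmet £75.62: athletic equipment, under £100.00 → 3.25% → £2.46
Yo-yo £13.88: toys → 9% → £1.25
Photo printing (20 prints) £13.01: personal services → 0% → £0.00
Fishing rod £178.53: athletic equipment, £100.00 or more → 4.5% → £8.03
Total tax = £2.46 + £1.25 + £8.03 = £11.74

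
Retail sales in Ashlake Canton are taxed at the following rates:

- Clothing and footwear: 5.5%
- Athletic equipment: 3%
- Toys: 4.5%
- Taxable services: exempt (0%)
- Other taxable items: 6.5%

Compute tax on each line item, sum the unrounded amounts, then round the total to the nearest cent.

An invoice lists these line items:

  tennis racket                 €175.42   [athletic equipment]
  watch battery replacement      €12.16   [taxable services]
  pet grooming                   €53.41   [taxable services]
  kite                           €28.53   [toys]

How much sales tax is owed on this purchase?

€6.55

Tennis racket €175.42: athletic equipment → 3% → €5.2626
Watch battery replacement €12.16: taxable services → 0% → €0.00
Pet grooming €53.41: taxable services → 0% → €0.00
Kite €28.53: toys → 4.5% → €1.28385
Unrounded tax sum = €6.54645 → €6.55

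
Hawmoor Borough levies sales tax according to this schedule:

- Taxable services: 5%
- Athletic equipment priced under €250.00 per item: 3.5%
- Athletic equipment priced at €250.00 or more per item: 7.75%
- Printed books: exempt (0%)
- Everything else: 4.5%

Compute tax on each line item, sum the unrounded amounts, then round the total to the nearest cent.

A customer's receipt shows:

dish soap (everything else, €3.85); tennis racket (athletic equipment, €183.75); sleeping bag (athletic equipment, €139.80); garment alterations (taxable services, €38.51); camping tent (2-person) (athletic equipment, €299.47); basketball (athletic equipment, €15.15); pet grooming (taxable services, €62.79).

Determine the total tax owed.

€40.30

Dish soap €3.85: everything else → 4.5% → €0.17325
Tennis racket €183.75: athletic equipment, under €250.00 → 3.5% → €6.43125
Sleeping bag €139.80: athletic equipment, under €250.00 → 3.5% → €4.893
Garment alterations €38.51: taxable services → 5% → €1.9255
Camping tent (2-person) €299.47: athletic equipment, €250.00 or more → 7.75% → €23.208925
Basketball €15.15: athletic equipment, under €250.00 → 3.5% → €0.53025
Pet grooming €62.79: taxable services → 5% → €3.1395
Unrounded tax sum = €40.301675 → €40.30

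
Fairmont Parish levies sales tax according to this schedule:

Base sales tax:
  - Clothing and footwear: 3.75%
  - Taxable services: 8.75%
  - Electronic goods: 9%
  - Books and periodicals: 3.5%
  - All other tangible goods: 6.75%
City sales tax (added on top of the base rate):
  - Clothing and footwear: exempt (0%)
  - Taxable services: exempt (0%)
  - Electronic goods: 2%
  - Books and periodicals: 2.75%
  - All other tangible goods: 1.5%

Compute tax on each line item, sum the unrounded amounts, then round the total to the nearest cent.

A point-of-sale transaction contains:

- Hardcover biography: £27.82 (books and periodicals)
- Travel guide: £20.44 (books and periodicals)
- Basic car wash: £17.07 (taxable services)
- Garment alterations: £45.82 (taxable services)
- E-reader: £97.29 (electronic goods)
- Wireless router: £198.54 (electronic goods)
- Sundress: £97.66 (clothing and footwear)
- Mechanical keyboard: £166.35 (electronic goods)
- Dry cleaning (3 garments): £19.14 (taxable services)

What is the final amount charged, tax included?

Hardcover biography £27.82: books and periodicals → 3.5% + 2.75% city = 6.25% → £1.73875
Travel guide £20.44: books and periodicals → 3.5% + 2.75% city = 6.25% → £1.2775
Basic car wash £17.07: taxable services → 8.75% + 0% city = 8.75% → £1.493625
Garment alterations £45.82: taxable services → 8.75% + 0% city = 8.75% → £4.00925
E-reader £97.29: electronic goods → 9% + 2% city = 11% → £10.7019
Wireless router £198.54: electronic goods → 9% + 2% city = 11% → £21.8394
Sundress £97.66: clothing and footwear → 3.75% + 0% city = 3.75% → £3.66225
Mechanical keyboard £166.35: electronic goods → 9% + 2% city = 11% → £18.2985
Dry cleaning (3 garments) £19.14: taxable services → 8.75% + 0% city = 8.75% → £1.67475
Subtotal = £690.13; unrounded tax = £64.695925 → £64.70; total due = £754.83

£754.83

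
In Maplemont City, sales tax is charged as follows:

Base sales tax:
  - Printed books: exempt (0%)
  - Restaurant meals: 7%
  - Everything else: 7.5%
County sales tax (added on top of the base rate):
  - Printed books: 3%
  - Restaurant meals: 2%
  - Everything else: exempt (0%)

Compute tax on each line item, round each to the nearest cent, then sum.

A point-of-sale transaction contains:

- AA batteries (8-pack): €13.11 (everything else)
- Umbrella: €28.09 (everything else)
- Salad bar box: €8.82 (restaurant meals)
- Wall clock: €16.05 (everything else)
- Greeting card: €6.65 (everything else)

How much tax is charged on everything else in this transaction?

€4.79

AA batteries (8-pack) €13.11: everything else → 7.5% + 0% county = 7.5% → €0.98
Umbrella €28.09: everything else → 7.5% + 0% county = 7.5% → €2.11
Wall clock €16.05: everything else → 7.5% + 0% county = 7.5% → €1.20
Greeting card €6.65: everything else → 7.5% + 0% county = 7.5% → €0.50
Tax on everything else = €0.98 + €2.11 + €1.20 + €0.50 = €4.79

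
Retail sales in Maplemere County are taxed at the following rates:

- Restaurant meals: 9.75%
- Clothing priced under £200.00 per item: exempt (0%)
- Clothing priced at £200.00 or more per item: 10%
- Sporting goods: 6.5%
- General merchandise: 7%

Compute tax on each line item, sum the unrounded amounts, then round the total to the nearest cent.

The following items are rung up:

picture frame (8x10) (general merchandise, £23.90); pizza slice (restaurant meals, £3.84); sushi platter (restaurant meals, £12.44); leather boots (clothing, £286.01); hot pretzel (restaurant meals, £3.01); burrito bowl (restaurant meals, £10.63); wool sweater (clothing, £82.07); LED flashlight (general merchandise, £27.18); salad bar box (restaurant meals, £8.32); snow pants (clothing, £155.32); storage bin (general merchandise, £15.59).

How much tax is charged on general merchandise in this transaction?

£4.67

Picture frame (8x10) £23.90: general merchandise → 7% → £1.673
LED flashlight £27.18: general merchandise → 7% → £1.9026
Storage bin £15.59: general merchandise → 7% → £1.0913
Tax on general merchandise: unrounded sum = £4.6669 → £4.67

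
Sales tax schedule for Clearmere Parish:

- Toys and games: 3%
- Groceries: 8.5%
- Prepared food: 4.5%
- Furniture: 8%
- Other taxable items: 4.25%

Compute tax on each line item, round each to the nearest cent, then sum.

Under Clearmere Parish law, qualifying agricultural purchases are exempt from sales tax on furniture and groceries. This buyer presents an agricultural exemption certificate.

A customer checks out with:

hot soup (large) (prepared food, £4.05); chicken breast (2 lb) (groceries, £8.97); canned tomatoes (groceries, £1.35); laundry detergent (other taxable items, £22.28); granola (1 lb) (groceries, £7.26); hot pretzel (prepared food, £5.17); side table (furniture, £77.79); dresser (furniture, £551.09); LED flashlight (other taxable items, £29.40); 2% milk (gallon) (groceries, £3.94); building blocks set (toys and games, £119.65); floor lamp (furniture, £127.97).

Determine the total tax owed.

£6.20

Hot soup (large) £4.05: prepared food → 4.5% → £0.18
Chicken breast (2 lb) £8.97: groceries, buyer-exempt → 0% → £0.00
Canned tomatoes £1.35: groceries, buyer-exempt → 0% → £0.00
Laundry detergent £22.28: other taxable items → 4.25% → £0.95
Granola (1 lb) £7.26: groceries, buyer-exempt → 0% → £0.00
Hot pretzel £5.17: prepared food → 4.5% → £0.23
Side table £77.79: furniture, buyer-exempt → 0% → £0.00
Dresser £551.09: furniture, buyer-exempt → 0% → £0.00
LED flashlight £29.40: other taxable items → 4.25% → £1.25
2% milk (gallon) £3.94: groceries, buyer-exempt → 0% → £0.00
Building blocks set £119.65: toys and games → 3% → £3.59
Floor lamp £127.97: furniture, buyer-exempt → 0% → £0.00
Total tax = £0.18 + £0.95 + £0.23 + £1.25 + £3.59 = £6.20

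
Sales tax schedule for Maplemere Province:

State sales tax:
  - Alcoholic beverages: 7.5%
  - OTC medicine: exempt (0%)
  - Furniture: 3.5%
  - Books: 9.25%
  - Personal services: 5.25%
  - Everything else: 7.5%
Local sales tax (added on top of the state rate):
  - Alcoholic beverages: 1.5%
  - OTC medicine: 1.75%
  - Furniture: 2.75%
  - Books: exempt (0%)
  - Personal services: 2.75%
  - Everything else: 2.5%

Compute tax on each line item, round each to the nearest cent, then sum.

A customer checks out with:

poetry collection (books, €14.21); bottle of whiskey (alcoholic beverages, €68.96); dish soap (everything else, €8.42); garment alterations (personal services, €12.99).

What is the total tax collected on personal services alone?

€1.04

Garment alterations €12.99: personal services → 5.25% + 2.75% local = 8% → €1.04
Tax on personal services = €1.04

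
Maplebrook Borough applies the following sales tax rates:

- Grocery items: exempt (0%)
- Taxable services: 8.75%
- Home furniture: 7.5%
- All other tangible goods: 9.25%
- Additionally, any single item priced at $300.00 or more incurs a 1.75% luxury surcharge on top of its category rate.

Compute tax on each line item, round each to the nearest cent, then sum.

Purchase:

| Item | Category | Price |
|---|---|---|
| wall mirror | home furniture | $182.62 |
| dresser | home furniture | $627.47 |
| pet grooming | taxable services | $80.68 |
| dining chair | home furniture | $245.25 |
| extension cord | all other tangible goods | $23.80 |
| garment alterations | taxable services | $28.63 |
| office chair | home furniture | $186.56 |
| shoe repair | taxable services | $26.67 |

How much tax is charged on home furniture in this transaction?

Wall mirror $182.62: home furniture → 7.5% → $13.70
Dresser $627.47: home furniture → 7.5% + 1.75% surcharge = 9.25% → $58.04
Dining chair $245.25: home furniture → 7.5% → $18.39
Office chair $186.56: home furniture → 7.5% → $13.99
Tax on home furniture = $13.70 + $58.04 + $18.39 + $13.99 = $104.12

$104.12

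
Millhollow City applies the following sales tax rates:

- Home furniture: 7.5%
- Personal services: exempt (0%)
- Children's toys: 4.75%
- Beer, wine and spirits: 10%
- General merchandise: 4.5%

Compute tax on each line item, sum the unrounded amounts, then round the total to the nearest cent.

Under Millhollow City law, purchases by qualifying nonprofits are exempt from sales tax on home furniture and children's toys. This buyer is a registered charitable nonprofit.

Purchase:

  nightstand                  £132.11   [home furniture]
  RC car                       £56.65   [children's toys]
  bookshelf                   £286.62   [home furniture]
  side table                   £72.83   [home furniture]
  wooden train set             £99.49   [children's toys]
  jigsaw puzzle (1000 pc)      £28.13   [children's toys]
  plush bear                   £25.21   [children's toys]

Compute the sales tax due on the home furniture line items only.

Nightstand £132.11: home furniture, buyer-exempt → 0% → £0.00
Bookshelf £286.62: home furniture, buyer-exempt → 0% → £0.00
Side table £72.83: home furniture, buyer-exempt → 0% → £0.00
Tax on home furniture: unrounded sum = £0.00 → £0.00

£0.00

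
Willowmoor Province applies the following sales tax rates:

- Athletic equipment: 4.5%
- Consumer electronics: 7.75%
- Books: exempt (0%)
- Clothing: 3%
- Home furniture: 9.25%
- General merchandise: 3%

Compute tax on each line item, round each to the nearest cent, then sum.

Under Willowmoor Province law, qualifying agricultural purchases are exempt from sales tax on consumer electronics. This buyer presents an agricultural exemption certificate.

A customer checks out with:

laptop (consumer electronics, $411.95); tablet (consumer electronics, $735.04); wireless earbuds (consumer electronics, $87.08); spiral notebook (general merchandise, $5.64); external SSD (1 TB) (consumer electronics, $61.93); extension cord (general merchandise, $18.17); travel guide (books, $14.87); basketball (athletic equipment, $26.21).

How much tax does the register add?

$1.90

Laptop $411.95: consumer electronics, buyer-exempt → 0% → $0.00
Tablet $735.04: consumer electronics, buyer-exempt → 0% → $0.00
Wireless earbuds $87.08: consumer electronics, buyer-exempt → 0% → $0.00
Spiral notebook $5.64: general merchandise → 3% → $0.17
External SSD (1 TB) $61.93: consumer electronics, buyer-exempt → 0% → $0.00
Extension cord $18.17: general merchandise → 3% → $0.55
Travel guide $14.87: books → 0% → $0.00
Basketball $26.21: athletic equipment → 4.5% → $1.18
Total tax = $0.17 + $0.55 + $1.18 = $1.90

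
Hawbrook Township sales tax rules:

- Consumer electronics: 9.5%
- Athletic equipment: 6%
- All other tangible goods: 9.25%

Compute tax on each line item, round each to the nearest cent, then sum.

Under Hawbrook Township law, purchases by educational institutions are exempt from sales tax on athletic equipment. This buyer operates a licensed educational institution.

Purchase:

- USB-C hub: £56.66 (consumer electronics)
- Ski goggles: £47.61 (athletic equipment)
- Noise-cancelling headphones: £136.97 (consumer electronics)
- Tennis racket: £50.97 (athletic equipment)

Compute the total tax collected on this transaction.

USB-C hub £56.66: consumer electronics → 9.5% → £5.38
Ski goggles £47.61: athletic equipment, buyer-exempt → 0% → £0.00
Noise-cancelling headphones £136.97: consumer electronics → 9.5% → £13.01
Tennis racket £50.97: athletic equipment, buyer-exempt → 0% → £0.00
Total tax = £5.38 + £13.01 = £18.39

£18.39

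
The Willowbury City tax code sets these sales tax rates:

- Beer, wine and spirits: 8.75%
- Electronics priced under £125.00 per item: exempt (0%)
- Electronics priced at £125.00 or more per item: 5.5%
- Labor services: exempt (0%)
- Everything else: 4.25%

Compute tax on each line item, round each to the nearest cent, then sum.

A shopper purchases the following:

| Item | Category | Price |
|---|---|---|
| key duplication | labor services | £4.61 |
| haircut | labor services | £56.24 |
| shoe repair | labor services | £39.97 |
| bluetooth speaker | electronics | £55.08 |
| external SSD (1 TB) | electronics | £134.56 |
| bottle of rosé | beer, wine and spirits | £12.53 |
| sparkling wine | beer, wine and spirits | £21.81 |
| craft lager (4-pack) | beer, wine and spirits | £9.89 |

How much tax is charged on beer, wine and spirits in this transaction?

£3.88

Bottle of rosé £12.53: beer, wine and spirits → 8.75% → £1.10
Sparkling wine £21.81: beer, wine and spirits → 8.75% → £1.91
Craft lager (4-pack) £9.89: beer, wine and spirits → 8.75% → £0.87
Tax on beer, wine and spirits = £1.10 + £1.91 + £0.87 = £3.88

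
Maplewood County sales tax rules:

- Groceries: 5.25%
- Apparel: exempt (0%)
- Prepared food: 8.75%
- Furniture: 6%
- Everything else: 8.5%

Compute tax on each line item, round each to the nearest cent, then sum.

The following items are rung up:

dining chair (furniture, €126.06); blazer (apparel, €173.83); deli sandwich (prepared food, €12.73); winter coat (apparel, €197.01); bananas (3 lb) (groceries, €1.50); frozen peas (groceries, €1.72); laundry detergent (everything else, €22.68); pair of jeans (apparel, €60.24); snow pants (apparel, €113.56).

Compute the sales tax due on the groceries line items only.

€0.17

Bananas (3 lb) €1.50: groceries → 5.25% → €0.08
Frozen peas €1.72: groceries → 5.25% → €0.09
Tax on groceries = €0.08 + €0.09 = €0.17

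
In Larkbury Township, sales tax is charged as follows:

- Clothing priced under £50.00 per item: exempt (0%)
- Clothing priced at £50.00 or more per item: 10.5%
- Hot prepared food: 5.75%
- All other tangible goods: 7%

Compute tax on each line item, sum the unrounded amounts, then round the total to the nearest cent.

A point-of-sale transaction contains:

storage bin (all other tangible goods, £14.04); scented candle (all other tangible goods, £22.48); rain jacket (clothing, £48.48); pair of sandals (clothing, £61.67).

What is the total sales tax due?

£9.03

Storage bin £14.04: all other tangible goods → 7% → £0.9828
Scented candle £22.48: all other tangible goods → 7% → £1.5736
Rain jacket £48.48: clothing, under £50.00 → 0% → £0.00
Pair of sandals £61.67: clothing, £50.00 or more → 10.5% → £6.47535
Unrounded tax sum = £9.03175 → £9.03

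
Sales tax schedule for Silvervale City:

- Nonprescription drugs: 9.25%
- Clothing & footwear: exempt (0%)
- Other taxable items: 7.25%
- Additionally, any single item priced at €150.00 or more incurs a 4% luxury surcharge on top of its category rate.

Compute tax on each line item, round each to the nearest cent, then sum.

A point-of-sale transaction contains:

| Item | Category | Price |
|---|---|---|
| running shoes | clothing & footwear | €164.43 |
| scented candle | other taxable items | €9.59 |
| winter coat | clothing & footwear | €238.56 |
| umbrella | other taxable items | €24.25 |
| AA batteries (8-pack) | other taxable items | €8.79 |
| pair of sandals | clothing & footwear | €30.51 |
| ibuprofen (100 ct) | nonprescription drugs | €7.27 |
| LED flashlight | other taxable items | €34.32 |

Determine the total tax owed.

Running shoes €164.43: clothing & footwear → 0% + 4% surcharge = 4% → €6.58
Scented candle €9.59: other taxable items → 7.25% → €0.70
Winter coat €238.56: clothing & footwear → 0% + 4% surcharge = 4% → €9.54
Umbrella €24.25: other taxable items → 7.25% → €1.76
AA batteries (8-pack) €8.79: other taxable items → 7.25% → €0.64
Pair of sandals €30.51: clothing & footwear → 0% → €0.00
Ibuprofen (100 ct) €7.27: nonprescription drugs → 9.25% → €0.67
LED flashlight €34.32: other taxable items → 7.25% → €2.49
Total tax = €6.58 + €0.70 + €9.54 + €1.76 + €0.64 + €0.67 + €2.49 = €22.38

€22.38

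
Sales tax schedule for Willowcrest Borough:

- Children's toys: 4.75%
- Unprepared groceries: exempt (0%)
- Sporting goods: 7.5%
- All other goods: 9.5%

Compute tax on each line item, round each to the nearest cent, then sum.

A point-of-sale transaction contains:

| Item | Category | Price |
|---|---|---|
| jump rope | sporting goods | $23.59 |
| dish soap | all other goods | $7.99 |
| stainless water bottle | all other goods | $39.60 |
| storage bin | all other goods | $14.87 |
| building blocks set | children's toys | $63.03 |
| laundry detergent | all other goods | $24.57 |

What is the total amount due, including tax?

Jump rope $23.59: sporting goods → 7.5% → $1.77
Dish soap $7.99: all other goods → 9.5% → $0.76
Stainless water bottle $39.60: all other goods → 9.5% → $3.76
Storage bin $14.87: all other goods → 9.5% → $1.41
Building blocks set $63.03: children's toys → 4.75% → $2.99
Laundry detergent $24.57: all other goods → 9.5% → $2.33
Subtotal = $173.65; tax = $13.02; total due = $186.67

$186.67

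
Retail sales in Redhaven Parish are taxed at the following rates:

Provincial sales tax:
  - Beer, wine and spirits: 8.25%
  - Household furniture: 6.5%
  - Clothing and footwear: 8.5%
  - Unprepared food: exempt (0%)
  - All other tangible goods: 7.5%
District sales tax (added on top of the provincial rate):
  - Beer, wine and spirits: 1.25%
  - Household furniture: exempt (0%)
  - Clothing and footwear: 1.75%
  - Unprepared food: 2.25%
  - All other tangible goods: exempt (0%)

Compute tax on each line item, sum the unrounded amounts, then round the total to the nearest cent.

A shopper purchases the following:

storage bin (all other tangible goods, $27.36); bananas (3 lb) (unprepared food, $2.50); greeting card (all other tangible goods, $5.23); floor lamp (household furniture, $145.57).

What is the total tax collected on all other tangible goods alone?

$2.44

Storage bin $27.36: all other tangible goods → 7.5% + 0% district = 7.5% → $2.052
Greeting card $5.23: all other tangible goods → 7.5% + 0% district = 7.5% → $0.39225
Tax on all other tangible goods: unrounded sum = $2.44425 → $2.44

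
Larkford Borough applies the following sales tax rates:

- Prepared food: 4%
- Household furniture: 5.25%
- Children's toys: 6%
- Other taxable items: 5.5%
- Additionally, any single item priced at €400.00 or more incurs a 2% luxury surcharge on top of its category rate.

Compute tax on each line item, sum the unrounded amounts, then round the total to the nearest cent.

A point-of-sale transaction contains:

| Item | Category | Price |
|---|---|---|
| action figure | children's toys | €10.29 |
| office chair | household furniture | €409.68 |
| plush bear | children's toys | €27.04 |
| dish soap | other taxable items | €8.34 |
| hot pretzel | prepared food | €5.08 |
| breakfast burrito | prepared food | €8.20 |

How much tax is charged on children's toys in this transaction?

€2.24

Action figure €10.29: children's toys → 6% → €0.6174
Plush bear €27.04: children's toys → 6% → €1.6224
Tax on children's toys: unrounded sum = €2.2398 → €2.24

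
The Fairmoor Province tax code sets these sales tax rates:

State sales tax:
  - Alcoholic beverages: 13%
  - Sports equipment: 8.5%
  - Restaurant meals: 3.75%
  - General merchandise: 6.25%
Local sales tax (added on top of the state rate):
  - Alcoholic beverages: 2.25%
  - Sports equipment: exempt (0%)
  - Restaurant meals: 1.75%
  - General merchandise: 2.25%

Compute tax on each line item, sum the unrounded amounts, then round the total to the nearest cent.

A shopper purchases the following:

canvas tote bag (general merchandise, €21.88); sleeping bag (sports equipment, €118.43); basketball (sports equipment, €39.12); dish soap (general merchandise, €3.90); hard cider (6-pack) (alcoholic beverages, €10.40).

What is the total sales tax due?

Canvas tote bag €21.88: general merchandise → 6.25% + 2.25% local = 8.5% → €1.8598
Sleeping bag €118.43: sports equipment → 8.5% + 0% local = 8.5% → €10.06655
Basketball €39.12: sports equipment → 8.5% + 0% local = 8.5% → €3.3252
Dish soap €3.90: general merchandise → 6.25% + 2.25% local = 8.5% → €0.3315
Hard cider (6-pack) €10.40: alcoholic beverages → 13% + 2.25% local = 15.25% → €1.586
Unrounded tax sum = €17.16905 → €17.17

€17.17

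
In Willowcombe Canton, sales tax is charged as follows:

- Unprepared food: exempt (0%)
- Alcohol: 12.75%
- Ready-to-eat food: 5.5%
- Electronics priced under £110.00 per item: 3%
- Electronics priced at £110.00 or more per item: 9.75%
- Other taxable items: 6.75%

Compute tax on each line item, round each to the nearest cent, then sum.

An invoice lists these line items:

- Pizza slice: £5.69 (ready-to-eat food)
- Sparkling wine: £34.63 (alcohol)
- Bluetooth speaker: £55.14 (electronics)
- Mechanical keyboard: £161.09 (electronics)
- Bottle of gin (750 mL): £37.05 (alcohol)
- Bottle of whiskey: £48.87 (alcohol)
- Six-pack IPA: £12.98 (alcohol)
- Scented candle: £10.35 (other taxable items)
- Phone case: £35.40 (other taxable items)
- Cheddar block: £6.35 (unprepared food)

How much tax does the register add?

£37.78

Pizza slice £5.69: ready-to-eat food → 5.5% → £0.31
Sparkling wine £34.63: alcohol → 12.75% → £4.42
Bluetooth speaker £55.14: electronics, under £110.00 → 3% → £1.65
Mechanical keyboard £161.09: electronics, £110.00 or more → 9.75% → £15.71
Bottle of gin (750 mL) £37.05: alcohol → 12.75% → £4.72
Bottle of whiskey £48.87: alcohol → 12.75% → £6.23
Six-pack IPA £12.98: alcohol → 12.75% → £1.65
Scented candle £10.35: other taxable items → 6.75% → £0.70
Phone case £35.40: other taxable items → 6.75% → £2.39
Cheddar block £6.35: unprepared food → 0% → £0.00
Total tax = £0.31 + £4.42 + £1.65 + £15.71 + £4.72 + £6.23 + £1.65 + £0.70 + £2.39 = £37.78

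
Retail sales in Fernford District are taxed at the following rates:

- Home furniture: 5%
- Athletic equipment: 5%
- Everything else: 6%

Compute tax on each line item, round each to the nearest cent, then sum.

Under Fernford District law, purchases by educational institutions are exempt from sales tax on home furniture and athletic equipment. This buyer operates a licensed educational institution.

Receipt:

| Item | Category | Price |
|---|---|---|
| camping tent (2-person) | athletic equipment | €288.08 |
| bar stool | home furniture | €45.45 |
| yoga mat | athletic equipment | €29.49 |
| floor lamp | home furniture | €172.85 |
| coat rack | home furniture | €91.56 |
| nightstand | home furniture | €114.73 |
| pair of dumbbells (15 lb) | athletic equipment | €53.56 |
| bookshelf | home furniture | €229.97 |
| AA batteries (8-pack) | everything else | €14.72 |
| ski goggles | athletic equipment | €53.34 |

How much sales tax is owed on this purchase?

Camping tent (2-person) €288.08: athletic equipment, buyer-exempt → 0% → €0.00
Bar stool €45.45: home furniture, buyer-exempt → 0% → €0.00
Yoga mat €29.49: athletic equipment, buyer-exempt → 0% → €0.00
Floor lamp €172.85: home furniture, buyer-exempt → 0% → €0.00
Coat rack €91.56: home furniture, buyer-exempt → 0% → €0.00
Nightstand €114.73: home furniture, buyer-exempt → 0% → €0.00
Pair of dumbbells (15 lb) €53.56: athletic equipment, buyer-exempt → 0% → €0.00
Bookshelf €229.97: home furniture, buyer-exempt → 0% → €0.00
AA batteries (8-pack) €14.72: everything else → 6% → €0.88
Ski goggles €53.34: athletic equipment, buyer-exempt → 0% → €0.00
Total tax = €0.88

€0.88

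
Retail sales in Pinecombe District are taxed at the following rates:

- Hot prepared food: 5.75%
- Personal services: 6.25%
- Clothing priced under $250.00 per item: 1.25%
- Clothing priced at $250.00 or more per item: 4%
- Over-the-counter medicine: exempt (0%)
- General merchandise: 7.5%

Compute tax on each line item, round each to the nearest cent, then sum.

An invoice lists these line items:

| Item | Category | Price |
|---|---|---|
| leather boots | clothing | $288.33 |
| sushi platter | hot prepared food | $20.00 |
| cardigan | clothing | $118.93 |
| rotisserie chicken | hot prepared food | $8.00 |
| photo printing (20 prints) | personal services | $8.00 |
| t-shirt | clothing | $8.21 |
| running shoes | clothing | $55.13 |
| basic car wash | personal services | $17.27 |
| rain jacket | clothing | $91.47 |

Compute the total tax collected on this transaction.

$18.14

Leather boots $288.33: clothing, $250.00 or more → 4% → $11.53
Sushi platter $20.00: hot prepared food → 5.75% → $1.15
Cardigan $118.93: clothing, under $250.00 → 1.25% → $1.49
Rotisserie chicken $8.00: hot prepared food → 5.75% → $0.46
Photo printing (20 prints) $8.00: personal services → 6.25% → $0.50
T-shirt $8.21: clothing, under $250.00 → 1.25% → $0.10
Running shoes $55.13: clothing, under $250.00 → 1.25% → $0.69
Basic car wash $17.27: personal services → 6.25% → $1.08
Rain jacket $91.47: clothing, under $250.00 → 1.25% → $1.14
Total tax = $11.53 + $1.15 + $1.49 + $0.46 + $0.50 + $0.10 + $0.69 + $1.08 + $1.14 = $18.14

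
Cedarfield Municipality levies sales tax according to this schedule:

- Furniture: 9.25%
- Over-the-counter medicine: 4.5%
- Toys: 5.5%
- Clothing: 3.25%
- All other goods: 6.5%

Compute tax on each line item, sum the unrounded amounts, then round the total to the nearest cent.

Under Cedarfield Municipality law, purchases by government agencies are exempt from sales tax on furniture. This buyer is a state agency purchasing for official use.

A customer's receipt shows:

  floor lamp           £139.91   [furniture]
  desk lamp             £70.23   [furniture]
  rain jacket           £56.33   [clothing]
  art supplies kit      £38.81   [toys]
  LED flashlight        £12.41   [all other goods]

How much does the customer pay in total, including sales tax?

Floor lamp £139.91: furniture, buyer-exempt → 0% → £0.00
Desk lamp £70.23: furniture, buyer-exempt → 0% → £0.00
Rain jacket £56.33: clothing → 3.25% → £1.830725
Art supplies kit £38.81: toys → 5.5% → £2.13455
LED flashlight £12.41: all other goods → 6.5% → £0.80665
Subtotal = £317.69; unrounded tax = £4.771925 → £4.77; total due = £322.46

£322.46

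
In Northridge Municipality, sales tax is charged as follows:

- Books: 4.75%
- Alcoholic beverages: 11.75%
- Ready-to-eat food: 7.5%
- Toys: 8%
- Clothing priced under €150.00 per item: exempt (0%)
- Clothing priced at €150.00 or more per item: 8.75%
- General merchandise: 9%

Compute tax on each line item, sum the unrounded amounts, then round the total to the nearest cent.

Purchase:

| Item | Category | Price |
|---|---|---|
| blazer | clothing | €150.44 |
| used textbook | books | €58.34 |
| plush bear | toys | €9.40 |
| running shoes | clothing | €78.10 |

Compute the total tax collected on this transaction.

€16.69

Blazer €150.44: clothing, €150.00 or more → 8.75% → €13.1635
Used textbook €58.34: books → 4.75% → €2.77115
Plush bear €9.40: toys → 8% → €0.752
Running shoes €78.10: clothing, under €150.00 → 0% → €0.00
Unrounded tax sum = €16.68665 → €16.69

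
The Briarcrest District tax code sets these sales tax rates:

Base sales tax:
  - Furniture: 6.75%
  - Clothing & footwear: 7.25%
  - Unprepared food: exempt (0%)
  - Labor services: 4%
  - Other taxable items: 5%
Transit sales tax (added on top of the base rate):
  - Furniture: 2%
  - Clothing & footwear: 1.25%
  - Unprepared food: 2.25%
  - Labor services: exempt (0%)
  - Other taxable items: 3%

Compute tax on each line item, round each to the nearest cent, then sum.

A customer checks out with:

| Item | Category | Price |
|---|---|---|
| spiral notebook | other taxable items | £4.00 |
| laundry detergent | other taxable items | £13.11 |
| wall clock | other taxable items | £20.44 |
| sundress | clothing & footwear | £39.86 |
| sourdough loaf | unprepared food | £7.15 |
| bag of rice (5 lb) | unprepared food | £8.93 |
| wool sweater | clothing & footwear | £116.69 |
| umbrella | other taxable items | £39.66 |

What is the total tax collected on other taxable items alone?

£6.18

Spiral notebook £4.00: other taxable items → 5% + 3% transit = 8% → £0.32
Laundry detergent £13.11: other taxable items → 5% + 3% transit = 8% → £1.05
Wall clock £20.44: other taxable items → 5% + 3% transit = 8% → £1.64
Umbrella £39.66: other taxable items → 5% + 3% transit = 8% → £3.17
Tax on other taxable items = £0.32 + £1.05 + £1.64 + £3.17 = £6.18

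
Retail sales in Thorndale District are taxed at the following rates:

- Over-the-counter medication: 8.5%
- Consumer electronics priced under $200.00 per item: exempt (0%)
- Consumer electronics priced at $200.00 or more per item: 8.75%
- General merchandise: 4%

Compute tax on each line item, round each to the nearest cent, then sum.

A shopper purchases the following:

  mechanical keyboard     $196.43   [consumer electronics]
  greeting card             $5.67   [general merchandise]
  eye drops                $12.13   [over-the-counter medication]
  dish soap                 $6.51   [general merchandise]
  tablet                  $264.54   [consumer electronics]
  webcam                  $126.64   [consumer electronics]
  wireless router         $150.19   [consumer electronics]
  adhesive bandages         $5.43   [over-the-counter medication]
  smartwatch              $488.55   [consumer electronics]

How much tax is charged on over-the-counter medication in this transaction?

$1.49

Eye drops $12.13: over-the-counter medication → 8.5% → $1.03
Adhesive bandages $5.43: over-the-counter medication → 8.5% → $0.46
Tax on over-the-counter medication = $1.03 + $0.46 = $1.49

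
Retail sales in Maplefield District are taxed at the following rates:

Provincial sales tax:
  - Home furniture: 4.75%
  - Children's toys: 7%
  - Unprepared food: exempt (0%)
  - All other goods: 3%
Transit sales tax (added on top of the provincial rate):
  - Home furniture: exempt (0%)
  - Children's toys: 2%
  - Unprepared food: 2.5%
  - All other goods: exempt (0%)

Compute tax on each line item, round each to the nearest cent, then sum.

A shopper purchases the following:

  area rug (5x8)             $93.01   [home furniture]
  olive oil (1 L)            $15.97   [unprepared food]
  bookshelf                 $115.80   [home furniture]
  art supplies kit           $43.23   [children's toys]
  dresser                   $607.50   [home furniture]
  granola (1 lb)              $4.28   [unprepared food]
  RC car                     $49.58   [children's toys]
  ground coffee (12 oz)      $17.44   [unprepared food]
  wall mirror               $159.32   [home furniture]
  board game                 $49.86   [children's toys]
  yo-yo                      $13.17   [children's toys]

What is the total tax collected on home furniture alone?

$46.35

Area rug (5x8) $93.01: home furniture → 4.75% + 0% transit = 4.75% → $4.42
Bookshelf $115.80: home furniture → 4.75% + 0% transit = 4.75% → $5.50
Dresser $607.50: home furniture → 4.75% + 0% transit = 4.75% → $28.86
Wall mirror $159.32: home furniture → 4.75% + 0% transit = 4.75% → $7.57
Tax on home furniture = $4.42 + $5.50 + $28.86 + $7.57 = $46.35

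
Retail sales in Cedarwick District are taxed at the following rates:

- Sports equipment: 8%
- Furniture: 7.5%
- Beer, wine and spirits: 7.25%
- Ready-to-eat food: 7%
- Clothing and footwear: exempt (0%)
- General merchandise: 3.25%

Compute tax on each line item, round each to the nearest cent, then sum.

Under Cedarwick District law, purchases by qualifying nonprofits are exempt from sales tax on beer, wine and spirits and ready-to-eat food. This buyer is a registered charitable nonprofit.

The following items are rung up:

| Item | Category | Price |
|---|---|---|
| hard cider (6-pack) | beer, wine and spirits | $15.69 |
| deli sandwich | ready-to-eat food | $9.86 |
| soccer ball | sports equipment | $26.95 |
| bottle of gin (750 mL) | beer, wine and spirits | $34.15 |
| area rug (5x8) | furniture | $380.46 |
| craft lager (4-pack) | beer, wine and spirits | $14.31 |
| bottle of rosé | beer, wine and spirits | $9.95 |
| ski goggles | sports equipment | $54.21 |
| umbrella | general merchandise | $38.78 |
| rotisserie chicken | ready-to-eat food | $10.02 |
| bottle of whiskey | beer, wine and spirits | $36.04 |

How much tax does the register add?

Hard cider (6-pack) $15.69: beer, wine and spirits, buyer-exempt → 0% → $0.00
Deli sandwich $9.86: ready-to-eat food, buyer-exempt → 0% → $0.00
Soccer ball $26.95: sports equipment → 8% → $2.16
Bottle of gin (750 mL) $34.15: beer, wine and spirits, buyer-exempt → 0% → $0.00
Area rug (5x8) $380.46: furniture → 7.5% → $28.53
Craft lager (4-pack) $14.31: beer, wine and spirits, buyer-exempt → 0% → $0.00
Bottle of rosé $9.95: beer, wine and spirits, buyer-exempt → 0% → $0.00
Ski goggles $54.21: sports equipment → 8% → $4.34
Umbrella $38.78: general merchandise → 3.25% → $1.26
Rotisserie chicken $10.02: ready-to-eat food, buyer-exempt → 0% → $0.00
Bottle of whiskey $36.04: beer, wine and spirits, buyer-exempt → 0% → $0.00
Total tax = $2.16 + $28.53 + $4.34 + $1.26 = $36.29

$36.29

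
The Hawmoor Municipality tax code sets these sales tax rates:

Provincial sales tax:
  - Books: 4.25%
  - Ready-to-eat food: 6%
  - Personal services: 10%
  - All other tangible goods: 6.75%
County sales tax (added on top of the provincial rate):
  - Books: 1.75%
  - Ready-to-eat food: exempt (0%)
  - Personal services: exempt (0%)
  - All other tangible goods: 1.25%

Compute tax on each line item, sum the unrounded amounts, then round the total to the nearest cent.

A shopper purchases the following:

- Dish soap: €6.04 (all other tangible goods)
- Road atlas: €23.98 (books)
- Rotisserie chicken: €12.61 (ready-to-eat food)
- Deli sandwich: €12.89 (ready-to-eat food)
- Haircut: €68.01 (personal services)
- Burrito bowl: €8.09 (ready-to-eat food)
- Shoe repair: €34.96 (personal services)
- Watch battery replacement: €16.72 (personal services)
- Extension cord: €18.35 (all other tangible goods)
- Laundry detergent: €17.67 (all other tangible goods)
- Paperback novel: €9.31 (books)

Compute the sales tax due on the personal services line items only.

Haircut €68.01: personal services → 10% + 0% county = 10% → €6.801
Shoe repair €34.96: personal services → 10% + 0% county = 10% → €3.496
Watch battery replacement €16.72: personal services → 10% + 0% county = 10% → €1.672
Tax on personal services: unrounded sum = €11.969 → €11.97

€11.97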